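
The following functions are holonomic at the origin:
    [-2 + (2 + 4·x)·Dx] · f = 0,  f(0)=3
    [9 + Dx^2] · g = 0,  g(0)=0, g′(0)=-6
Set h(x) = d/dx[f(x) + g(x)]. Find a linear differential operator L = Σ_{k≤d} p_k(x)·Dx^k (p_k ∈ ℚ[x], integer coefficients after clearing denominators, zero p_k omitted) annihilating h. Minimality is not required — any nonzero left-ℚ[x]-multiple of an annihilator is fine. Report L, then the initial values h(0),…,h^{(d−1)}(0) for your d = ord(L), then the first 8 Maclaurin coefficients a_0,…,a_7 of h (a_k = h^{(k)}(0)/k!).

f: a_k = 3, 3, -3/2, 3/2, -15/8, 21/8, -63/16, 99/16, …
g: a_k = 0, -6, 0, 9, 0, -81/20, 0, 243/280, …
f+g: L₀ = lclm(L_f,L_g), ord ≤ 1+2.
h₀' ⇒ L via d/dx closure of L₀.
L = (-18 - 27·x - 27·x^2) + (-9 - 45·x - 81·x^2 - 54·x^3)·Dx + (-2 - 3·x - 3·x^2)·Dx^2 + (-1 - 5·x - 9·x^2 - 6·x^3)·Dx^3  (order 3).
h: a_k = -3, -3, 63/2, -15/2, -57/8, -189/8, 3951/80, -1287/16, …
ICs: h(0) = -3, h′(0) = -3, h′′(0) = 63.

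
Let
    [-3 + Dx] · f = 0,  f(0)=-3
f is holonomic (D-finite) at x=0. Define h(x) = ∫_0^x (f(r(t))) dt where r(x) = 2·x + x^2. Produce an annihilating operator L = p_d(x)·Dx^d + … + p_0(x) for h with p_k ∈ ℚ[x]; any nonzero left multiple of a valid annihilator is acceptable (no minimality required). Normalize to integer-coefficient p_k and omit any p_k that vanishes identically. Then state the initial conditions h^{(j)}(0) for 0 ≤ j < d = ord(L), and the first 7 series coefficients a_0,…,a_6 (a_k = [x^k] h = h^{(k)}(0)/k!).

L = (-6 - 6·x)·Dx + Dx^2  (order 2).
h: a_k = 0, -3, -9, -21, -81/2, -135/2, -999/10, …
ICs: h(0) = 0, h′(0) = -3.

f: a_k = -3, -9, -27/2, -27/2, -81/8, -243/40, -243/80, …
L₀ from L_f via x↦r, Dx↦r'^{-1}Dx.
Integrate: L := L₀·Dx.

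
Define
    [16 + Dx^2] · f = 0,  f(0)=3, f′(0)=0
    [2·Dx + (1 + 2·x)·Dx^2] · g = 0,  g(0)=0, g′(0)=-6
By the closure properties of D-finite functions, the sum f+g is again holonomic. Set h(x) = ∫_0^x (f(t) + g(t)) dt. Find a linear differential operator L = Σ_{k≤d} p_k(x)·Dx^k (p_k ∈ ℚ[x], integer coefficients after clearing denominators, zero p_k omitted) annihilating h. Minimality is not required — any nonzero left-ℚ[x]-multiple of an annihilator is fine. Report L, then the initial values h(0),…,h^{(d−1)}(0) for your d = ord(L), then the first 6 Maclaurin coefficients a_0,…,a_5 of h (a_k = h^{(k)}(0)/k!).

L = (160 + 256·x + 256·x^2)·Dx^2 + (48 + 224·x + 384·x^2 + 256·x^3)·Dx^3 + (10 + 16·x + 16·x^2)·Dx^4 + (3 + 14·x + 24·x^2 + 16·x^3)·Dx^5  (order 5).
h: a_k = 0, 3, -3, -6, -2, 44/5, …
ICs: h(0) = 0, h′(0) = 3, h′′(0) = -6, h′′′(0) = -36, h′′′′(0) = -48.

f: a_k = 3, 0, -24, 0, 32, 0, …
g: a_k = 0, -6, 6, -8, 12, -96/5, …
h₀=f+g: left-lcm gives L₀, ord ≤ 4.
h=∫h₀ ⇒ L = L₀·Dx.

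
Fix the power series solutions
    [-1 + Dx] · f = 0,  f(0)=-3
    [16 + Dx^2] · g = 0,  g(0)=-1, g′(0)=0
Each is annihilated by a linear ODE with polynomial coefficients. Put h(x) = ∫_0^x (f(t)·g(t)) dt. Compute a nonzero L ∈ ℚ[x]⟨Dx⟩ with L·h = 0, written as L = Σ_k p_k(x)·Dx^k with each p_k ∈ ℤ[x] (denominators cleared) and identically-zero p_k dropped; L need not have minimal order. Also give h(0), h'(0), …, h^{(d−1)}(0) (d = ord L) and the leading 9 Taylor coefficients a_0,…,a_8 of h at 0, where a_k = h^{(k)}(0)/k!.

L = 17·Dx - 2·Dx^2 + Dx^3  (order 3).
h: a_k = 0, 3, 3/2, -15/2, -47/8, 161/40, 1121/240, -33/112, -20047/13440, …
ICs: h(0) = 0, h′(0) = 3, h′′(0) = 3.

f: a_k = -3, -3, -3/2, -1/2, -1/8, -1/40, -1/240, -1/1680, -1/13440, …
g: a_k = -1, 0, 8, 0, -32/3, 0, 256/45, 0, -512/315, …
Product ⇒ symmetric product L₀, ord ≤ 2.
h=∫h₀ ⇒ L = L₀·Dx.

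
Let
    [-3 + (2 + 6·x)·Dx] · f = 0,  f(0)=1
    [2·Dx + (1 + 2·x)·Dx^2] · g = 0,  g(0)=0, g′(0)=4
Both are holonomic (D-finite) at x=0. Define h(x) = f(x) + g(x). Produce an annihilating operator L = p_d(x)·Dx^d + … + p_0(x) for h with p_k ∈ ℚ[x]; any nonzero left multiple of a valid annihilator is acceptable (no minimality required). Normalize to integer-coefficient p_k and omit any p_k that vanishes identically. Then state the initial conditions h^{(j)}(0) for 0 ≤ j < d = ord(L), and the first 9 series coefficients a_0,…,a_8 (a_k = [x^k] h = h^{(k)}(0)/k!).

f: a_k = 1, 3/2, -9/8, 27/16, -405/128, 1701/256, -15309/1024, 72171/2048, -2814669/32768, …
g: a_k = 0, 4, -4, 16/3, -8, 64/5, -64/3, 256/7, -64, …
L₀ := lclm(L_f,L_g); ord L₀ ≤ 1+2.
L = (-6 + 36·x)·Dx + (5 + 84·x + 180·x^2)·Dx^2 + (2 + 22·x + 72·x^2 + 72·x^3)·Dx^3  (order 3).
h: a_k = 1, 11/2, -41/8, 337/48, -1429/128, 24889/1280, -111463/3072, 1029485/14336, -4911821/32768, …
ICs: h(0) = 1, h′(0) = 11/2, h′′(0) = -41/4.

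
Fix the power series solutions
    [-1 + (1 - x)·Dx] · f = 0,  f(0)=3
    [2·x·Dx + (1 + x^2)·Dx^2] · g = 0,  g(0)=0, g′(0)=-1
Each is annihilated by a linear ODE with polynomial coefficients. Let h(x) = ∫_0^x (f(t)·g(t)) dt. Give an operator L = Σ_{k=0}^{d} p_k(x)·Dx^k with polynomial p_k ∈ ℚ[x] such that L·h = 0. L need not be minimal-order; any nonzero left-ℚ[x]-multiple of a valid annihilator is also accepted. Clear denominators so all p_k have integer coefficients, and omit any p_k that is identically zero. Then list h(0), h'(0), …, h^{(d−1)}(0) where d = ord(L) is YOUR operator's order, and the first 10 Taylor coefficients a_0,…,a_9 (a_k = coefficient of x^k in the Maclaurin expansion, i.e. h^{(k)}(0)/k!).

L = 2·x·Dx + (2 - 2·x + 4·x^2)·Dx^2 + (-1 + x - x^2 + x^3)·Dx^3  (order 3).
h: a_k = 0, 0, -3/2, -1, -1/2, -2/5, -13/30, -13/35, -19/70, -76/315, …
ICs: h(0) = 0, h′(0) = 0, h′′(0) = -3.

f: a_k = 3, 3, 3, 3, 3, 3, 3, 3, 3, 3, …
g: a_k = 0, -1, 0, 1/3, 0, -1/5, 0, 1/7, 0, -1/9, …
L₀ := L_f ⊗_s L_g (sym. prod.), ord ≤ 2.
h=∫₀ˣh₀: take L = L₀·Dx.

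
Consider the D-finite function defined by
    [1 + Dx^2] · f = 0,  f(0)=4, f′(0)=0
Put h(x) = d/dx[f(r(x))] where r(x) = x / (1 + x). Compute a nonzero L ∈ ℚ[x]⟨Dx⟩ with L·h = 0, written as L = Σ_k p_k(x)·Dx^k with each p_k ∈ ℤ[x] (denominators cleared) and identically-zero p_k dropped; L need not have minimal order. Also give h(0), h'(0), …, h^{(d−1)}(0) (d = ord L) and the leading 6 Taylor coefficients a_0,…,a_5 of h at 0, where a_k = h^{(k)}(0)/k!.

f: a_k = 4, 0, -2, 0, 1/6, 0, …
h₀=f(r): pull back L_f along r ⇒ L₀.
h=h₀': d/dx-closure on L₀ ⇒ L.
L = (7 + 12·x + 6·x^2) + (6 + 18·x + 18·x^2 + 6·x^3)·Dx + (1 + 4·x + 6·x^2 + 4·x^3 + x^4)·Dx^2  (order 2).
h: a_k = 0, -4, 12, -70/3, 110/3, -1501/30, …
ICs: h(0) = 0, h′(0) = -4.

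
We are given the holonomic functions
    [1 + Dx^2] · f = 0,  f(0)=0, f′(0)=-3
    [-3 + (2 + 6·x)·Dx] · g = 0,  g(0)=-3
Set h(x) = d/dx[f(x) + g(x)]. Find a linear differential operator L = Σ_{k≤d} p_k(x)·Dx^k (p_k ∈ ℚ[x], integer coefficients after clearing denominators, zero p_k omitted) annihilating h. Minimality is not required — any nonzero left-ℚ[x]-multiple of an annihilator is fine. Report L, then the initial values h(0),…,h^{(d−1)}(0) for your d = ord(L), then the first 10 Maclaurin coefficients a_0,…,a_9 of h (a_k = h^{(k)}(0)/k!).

f: a_k = 0, -3, 0, 1/2, 0, -1/40, 0, 1/1680, 0, -1/120960, …
g: a_k = -3, -9/2, 27/8, -81/16, 1215/128, -5103/256, 45927/1024, -216513/2048, 8444007/32768, -42220035/65536, …
h₀=f+g: left-lcm gives L₀, ord ≤ 3.
Derive L from L₀ (diff closure).
L = (-417 - 72·x - 108·x^2) + (-62 - 234·x - 216·x^2 - 216·x^3)·Dx + (-417 - 72·x - 108·x^2)·Dx^2 + (-62 - 234·x - 216·x^2 - 216·x^3)·Dx^3  (order 3).
h: a_k = -15/2, 27/4, -219/16, 1215/32, -25547/256, 137781/512, -22733737/30720, 8444007/4096, -39897933587/6881280, 2153221785/131072, …
ICs: h(0) = -15/2, h′(0) = 27/4, h′′(0) = -219/8.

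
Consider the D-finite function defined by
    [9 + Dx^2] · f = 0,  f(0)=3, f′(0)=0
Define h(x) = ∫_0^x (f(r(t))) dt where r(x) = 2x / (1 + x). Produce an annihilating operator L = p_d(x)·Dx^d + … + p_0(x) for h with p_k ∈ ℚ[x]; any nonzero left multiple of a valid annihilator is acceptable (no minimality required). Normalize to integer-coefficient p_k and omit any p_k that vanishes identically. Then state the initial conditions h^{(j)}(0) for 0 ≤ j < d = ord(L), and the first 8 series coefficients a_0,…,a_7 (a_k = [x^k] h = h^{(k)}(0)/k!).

f: a_k = 3, 0, -27/2, 0, 81/8, 0, -243/80, 0, …
L₀ from L_f via x↦r, Dx↦r'^{-1}Dx.
h=∫₀ˣh₀: take L = L₀·Dx.
L = 36·Dx + (2 + 6·x + 6·x^2 + 2·x^3)·Dx^2 + (1 + 4·x + 6·x^2 + 4·x^3 + x^4)·Dx^3  (order 3).
h: a_k = 0, 3, 0, -18, 27, 0, -72, 5778/35, …
ICs: h(0) = 0, h′(0) = 3, h′′(0) = 0.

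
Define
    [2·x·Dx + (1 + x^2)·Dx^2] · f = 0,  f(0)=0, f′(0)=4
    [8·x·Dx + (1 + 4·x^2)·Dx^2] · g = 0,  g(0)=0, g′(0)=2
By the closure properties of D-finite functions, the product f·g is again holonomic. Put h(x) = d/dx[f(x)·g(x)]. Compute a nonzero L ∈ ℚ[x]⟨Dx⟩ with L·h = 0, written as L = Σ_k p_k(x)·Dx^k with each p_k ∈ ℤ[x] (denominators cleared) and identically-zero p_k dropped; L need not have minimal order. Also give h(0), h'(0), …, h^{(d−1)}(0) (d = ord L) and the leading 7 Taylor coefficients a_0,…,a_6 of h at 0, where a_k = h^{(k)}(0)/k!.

f: a_k = 0, 4, 0, -4/3, 0, 4/5, 0, …
g: a_k = 0, 2, 0, -8/3, 0, 32/5, 0, …
f·g: L₀ = L_f ⊗_s L_g, ord ≤ 2·2.
h=h₀': d/dx-closure on L₀ ⇒ L.
L = (-96·x - 800·x^3 - 1024·x^5 + 640·x^7 + 1536·x^9) + (-20 - 412·x^2 - 1440·x^4 - 896·x^6 + 2240·x^8 + 2304·x^10)·Dx + (-40·x - 280·x^3 - 480·x^5 + 272·x^7 + 1280·x^9 + 768·x^11)·Dx^2 + (-1 - 10·x^2 - 29·x^4 + 116·x^8 + 160·x^10 + 64·x^12)·Dx^3  (order 3).
h: a_k = 0, 16, 0, -160/3, 0, 2768/15, 0, …
ICs: h(0) = 0, h′(0) = 16, h′′(0) = 0.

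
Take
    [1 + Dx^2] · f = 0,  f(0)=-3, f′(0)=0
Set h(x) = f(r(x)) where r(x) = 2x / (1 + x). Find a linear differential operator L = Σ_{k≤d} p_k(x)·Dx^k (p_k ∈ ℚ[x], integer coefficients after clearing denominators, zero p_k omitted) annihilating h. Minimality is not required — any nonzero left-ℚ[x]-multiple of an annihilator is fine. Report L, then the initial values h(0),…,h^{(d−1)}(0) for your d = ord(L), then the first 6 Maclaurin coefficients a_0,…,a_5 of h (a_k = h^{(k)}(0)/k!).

f: a_k = -3, 0, 3/2, 0, -1/8, 0, …
Substitute x→r, Dx→(1/r')Dx; clear ⇒ L₀.
L = 4 + (2 + 6·x + 6·x^2 + 2·x^3)·Dx + (1 + 4·x + 6·x^2 + 4·x^3 + x^4)·Dx^2  (order 2).
h: a_k = -3, 0, 6, -12, 16, -16, …
ICs: h(0) = -3, h′(0) = 0.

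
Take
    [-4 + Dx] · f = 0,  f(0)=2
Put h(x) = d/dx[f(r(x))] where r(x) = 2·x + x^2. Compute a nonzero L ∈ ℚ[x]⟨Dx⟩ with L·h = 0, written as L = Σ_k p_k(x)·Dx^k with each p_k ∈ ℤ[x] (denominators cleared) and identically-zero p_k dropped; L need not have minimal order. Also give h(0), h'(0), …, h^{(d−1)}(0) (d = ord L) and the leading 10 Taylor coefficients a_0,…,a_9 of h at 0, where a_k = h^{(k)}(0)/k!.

f: a_k = 2, 8, 16, 64/3, 64/3, 256/15, 512/45, 2048/315, 1024/315, 4096/2835, …
f∘r: x↦r, Dx↦Dx/r' in L_f ⇒ L₀.
h=h₀': d/dx-closure on L₀ ⇒ L.
L = (9 + 16·x + 8·x^2) + (-1 - x)·Dx  (order 1).
h: a_k = 16, 144, 704, 7360/3, 6784, 236416/15, 1434112/45, 6030848/105, 5913088/63, 399356416/2835, …
ICs: h(0) = 16.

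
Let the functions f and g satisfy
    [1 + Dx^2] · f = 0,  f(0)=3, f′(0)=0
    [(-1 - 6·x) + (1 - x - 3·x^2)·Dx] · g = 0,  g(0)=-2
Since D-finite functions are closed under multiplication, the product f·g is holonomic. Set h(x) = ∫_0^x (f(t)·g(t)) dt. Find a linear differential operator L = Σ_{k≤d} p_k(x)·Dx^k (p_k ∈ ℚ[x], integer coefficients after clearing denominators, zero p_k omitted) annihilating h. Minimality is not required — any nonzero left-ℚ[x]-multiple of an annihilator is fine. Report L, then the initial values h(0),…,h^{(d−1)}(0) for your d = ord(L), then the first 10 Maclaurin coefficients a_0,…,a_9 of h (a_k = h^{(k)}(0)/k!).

L = (5 + x + 3·x^2)·Dx + (2 + 12·x)·Dx^2 + (-1 + x + 3·x^2)·Dx^3  (order 3).
h: a_k = 0, -6, -3, -7, -39/4, -409/20, -877/24, -9017/120, -142049/960, -18558737/60480, …
ICs: h(0) = 0, h′(0) = -6, h′′(0) = -6.

f: a_k = 3, 0, -3/2, 0, 1/8, 0, -1/240, 0, 1/13440, 0, …
g: a_k = -2, -2, -8, -14, -38, -80, -194, -434, -1016, -2318, …
h₀=f·g: eliminate ⇒ L₀, order ≤ 2·1.
∫: right-multiply L₀ by Dx.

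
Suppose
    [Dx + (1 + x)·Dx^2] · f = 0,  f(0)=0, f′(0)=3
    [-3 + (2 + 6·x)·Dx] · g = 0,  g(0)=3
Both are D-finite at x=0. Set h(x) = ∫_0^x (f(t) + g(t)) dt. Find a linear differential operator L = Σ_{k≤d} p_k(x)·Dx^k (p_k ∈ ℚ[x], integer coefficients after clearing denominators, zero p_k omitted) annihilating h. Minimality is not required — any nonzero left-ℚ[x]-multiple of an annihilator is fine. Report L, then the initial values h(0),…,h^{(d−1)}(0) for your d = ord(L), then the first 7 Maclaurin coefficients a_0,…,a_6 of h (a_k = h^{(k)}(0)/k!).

L = (-15 + 9·x)·Dx^2 + (-19 - 6·x + 45·x^2)·Dx^3 + (-2 - 2·x + 18·x^2 + 18·x^3)·Dx^4  (order 4).
h: a_k = 0, 3, 15/4, -13/8, 97/64, -1311/640, 8761/2560, …
ICs: h(0) = 0, h′(0) = 3, h′′(0) = 15/2, h′′′(0) = -39/4.

f: a_k = 0, 3, -3/2, 1, -3/4, 3/5, -1/2, …
g: a_k = 3, 9/2, -27/8, 81/16, -1215/128, 5103/256, -45927/1024, …
L₀ := lclm(L_f,L_g); ord L₀ ≤ 2+1.
Integrate: L := L₀·Dx.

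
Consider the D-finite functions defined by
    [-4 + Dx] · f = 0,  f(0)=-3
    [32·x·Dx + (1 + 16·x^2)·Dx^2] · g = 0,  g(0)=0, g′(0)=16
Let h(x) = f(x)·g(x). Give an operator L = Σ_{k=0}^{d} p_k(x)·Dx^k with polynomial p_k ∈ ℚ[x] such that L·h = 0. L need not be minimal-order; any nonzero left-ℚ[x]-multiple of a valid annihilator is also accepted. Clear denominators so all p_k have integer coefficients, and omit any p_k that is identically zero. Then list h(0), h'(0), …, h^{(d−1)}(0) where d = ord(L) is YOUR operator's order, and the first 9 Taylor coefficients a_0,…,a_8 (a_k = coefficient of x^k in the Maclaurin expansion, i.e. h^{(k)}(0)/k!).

f: a_k = -3, -12, -24, -32, -32, -128/5, -256/15, -1024/105, -512/105, …
g: a_k = 0, 16, 0, -256/3, 0, 4096/5, 0, -65536/7, 0, …
L₀ := L_f ⊗_s L_g (sym. prod.), ord ≤ 2.
L = (16 - 128·x + 256·x^2) + (-8 + 32·x - 128·x^2)·Dx + (1 + 16·x^2)·Dx^2  (order 2).
h: a_k = 0, -48, -192, -128, 512, -4608/5, -22528/3, 380928/35, 1851392/21, …
ICs: h(0) = 0, h′(0) = -48.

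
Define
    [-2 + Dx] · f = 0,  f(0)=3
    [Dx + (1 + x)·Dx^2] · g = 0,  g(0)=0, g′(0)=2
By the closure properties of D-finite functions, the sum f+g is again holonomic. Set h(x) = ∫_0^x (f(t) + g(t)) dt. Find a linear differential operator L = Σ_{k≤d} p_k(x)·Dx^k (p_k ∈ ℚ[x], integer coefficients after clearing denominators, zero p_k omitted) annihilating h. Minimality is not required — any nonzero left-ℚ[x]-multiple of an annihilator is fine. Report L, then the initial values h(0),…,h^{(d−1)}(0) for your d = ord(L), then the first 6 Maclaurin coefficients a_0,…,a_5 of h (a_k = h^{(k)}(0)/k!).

f: a_k = 3, 6, 6, 4, 2, 4/5, …
g: a_k = 0, 2, -1, 2/3, -1/2, 2/5, …
L₀ := lclm(L_f,L_g); ord L₀ ≤ 1+2.
∫: right-multiply L₀ by Dx.
L = (-8 - 4·x)·Dx^2 + (-2 - 8·x - 4·x^2)·Dx^3 + (3 + 5·x + 2·x^2)·Dx^4  (order 4).
h: a_k = 0, 3, 4, 5/3, 7/6, 3/10, …
ICs: h(0) = 0, h′(0) = 3, h′′(0) = 8, h′′′(0) = 10.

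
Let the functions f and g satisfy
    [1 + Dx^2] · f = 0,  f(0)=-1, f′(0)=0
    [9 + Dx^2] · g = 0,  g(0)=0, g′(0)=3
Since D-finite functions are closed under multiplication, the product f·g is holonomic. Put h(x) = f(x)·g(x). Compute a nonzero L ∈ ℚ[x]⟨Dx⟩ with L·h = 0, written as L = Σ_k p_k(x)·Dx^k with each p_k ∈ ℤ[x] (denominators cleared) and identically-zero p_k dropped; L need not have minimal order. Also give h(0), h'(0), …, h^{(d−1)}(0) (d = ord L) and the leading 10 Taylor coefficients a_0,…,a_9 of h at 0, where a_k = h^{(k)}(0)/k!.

f: a_k = -1, 0, 1/2, 0, -1/24, 0, 1/720, 0, -1/40320, 0, …
g: a_k = 0, 3, 0, -9/2, 0, 81/40, 0, -243/560, 0, 243/4480, …
h₀=f·g: eliminate ⇒ L₀, order ≤ 2·2.
L = 64 + 20·Dx^2 + Dx^4  (order 4).
h: a_k = 0, -3, 0, 6, 0, -22/5, 0, 172/105, 0, -38/105, …
ICs: h(0) = 0, h′(0) = -3, h′′(0) = 0, h′′′(0) = 36.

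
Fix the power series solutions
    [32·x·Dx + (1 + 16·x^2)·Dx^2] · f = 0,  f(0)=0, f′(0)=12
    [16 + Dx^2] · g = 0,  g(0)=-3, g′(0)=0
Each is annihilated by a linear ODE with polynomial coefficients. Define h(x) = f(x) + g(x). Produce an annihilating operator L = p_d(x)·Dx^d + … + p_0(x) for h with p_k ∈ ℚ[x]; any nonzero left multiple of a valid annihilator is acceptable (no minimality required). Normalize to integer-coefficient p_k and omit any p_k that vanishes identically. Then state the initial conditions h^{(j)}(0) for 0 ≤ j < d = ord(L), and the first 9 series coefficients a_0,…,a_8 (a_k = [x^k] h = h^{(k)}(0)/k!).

f: a_k = 0, 12, 0, -64, 0, 3072/5, 0, -49152/7, 0, …
g: a_k = -3, 0, 24, 0, -32, 0, 256/15, 0, -512/105, …
Sum ⇒ L₀ = lclm(L_f,L_g) in ℚ(x)⟨Dx⟩.
L = (-5632·x + 114688·x^3 + 131072·x^5)·Dx + (-16 + 1792·x^2 + 36864·x^4 + 65536·x^6)·Dx^2 + (-352·x + 7168·x^3 + 8192·x^5)·Dx^3 + (-1 + 112·x^2 + 2304·x^4 + 4096·x^6)·Dx^4  (order 4).
h: a_k = -3, 12, 24, -64, -32, 3072/5, 256/15, -49152/7, -512/105, …
ICs: h(0) = -3, h′(0) = 12, h′′(0) = 48, h′′′(0) = -384.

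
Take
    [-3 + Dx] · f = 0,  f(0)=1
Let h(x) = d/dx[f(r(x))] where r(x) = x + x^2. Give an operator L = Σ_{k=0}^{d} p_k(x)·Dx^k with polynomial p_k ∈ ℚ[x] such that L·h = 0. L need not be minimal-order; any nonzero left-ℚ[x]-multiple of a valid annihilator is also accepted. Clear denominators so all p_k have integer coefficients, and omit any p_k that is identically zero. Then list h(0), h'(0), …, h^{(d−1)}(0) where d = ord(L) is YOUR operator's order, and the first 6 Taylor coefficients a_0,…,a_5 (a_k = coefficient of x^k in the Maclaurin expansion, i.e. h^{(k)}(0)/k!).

f: a_k = 1, 3, 9/2, 9/2, 27/8, 81/40, …
h₀=f(r): pull back L_f along r ⇒ L₀.
h₀' ⇒ L via d/dx closure of L₀.
L = (5 + 12·x + 12·x^2) + (-1 - 2·x)·Dx  (order 1).
h: a_k = 3, 15, 81/2, 171/2, 1161/8, 8613/40, …
ICs: h(0) = 3.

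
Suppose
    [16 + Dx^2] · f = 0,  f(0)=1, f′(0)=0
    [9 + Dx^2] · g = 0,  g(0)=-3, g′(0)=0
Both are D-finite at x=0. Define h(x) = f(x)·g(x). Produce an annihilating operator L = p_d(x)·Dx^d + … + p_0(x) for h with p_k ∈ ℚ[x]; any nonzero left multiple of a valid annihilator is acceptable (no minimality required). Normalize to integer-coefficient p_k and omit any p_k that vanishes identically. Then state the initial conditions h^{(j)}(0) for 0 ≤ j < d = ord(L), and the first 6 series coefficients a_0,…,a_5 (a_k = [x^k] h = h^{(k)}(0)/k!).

f: a_k = 1, 0, -8, 0, 32/3, 0, …
g: a_k = -3, 0, 27/2, 0, -81/8, 0, …
h₀=f·g: eliminate ⇒ L₀, order ≤ 2·2.
L = 49 + 50·Dx^2 + Dx^4  (order 4).
h: a_k = -3, 0, 75/2, 0, -1201/8, 0, …
ICs: h(0) = -3, h′(0) = 0, h′′(0) = 75, h′′′(0) = 0.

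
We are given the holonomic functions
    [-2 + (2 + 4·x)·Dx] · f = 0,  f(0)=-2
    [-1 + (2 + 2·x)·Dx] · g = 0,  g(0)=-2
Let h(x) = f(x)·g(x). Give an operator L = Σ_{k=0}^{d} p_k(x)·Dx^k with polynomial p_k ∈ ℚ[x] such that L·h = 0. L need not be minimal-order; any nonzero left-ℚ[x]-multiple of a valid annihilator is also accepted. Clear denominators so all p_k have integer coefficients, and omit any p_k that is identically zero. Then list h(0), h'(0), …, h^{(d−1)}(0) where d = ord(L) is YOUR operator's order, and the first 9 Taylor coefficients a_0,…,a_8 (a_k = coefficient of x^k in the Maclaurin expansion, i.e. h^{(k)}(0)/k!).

f: a_k = -2, -2, 1, -1, 5/4, -7/4, 21/8, -33/8, 429/64, …
g: a_k = -2, -1, 1/4, -1/8, 5/64, -7/128, 21/512, -33/1024, 429/16384, …
Product ⇒ symmetric product L₀, ord ≤ 1.
L = (-3 - 4·x) + (2 + 6·x + 4·x^2)·Dx  (order 1).
h: a_k = 4, 6, -1/2, 3/4, -37/32, 117/64, -757/256, 2499/512, -67181/8192, …
ICs: h(0) = 4.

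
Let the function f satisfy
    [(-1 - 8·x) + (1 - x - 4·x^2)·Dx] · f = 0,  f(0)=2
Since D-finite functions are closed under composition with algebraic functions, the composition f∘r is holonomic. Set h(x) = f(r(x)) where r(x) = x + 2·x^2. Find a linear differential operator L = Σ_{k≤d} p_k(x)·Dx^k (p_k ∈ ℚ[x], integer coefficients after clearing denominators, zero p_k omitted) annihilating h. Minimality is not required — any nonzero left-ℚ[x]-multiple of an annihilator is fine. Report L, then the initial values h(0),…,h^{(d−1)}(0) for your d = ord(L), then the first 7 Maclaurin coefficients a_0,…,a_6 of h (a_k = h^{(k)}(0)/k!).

f: a_k = 2, 2, 10, 18, 58, 130, 362, …
Change of var in L_f (x↦r) gives L₀.
L = (1 + 12·x + 48·x^2 + 64·x^3) + (-1 + x + 6·x^2 + 16·x^3 + 16·x^4)·Dx  (order 1).
h: a_k = 2, 2, 14, 58, 206, 810, 3198, …
ICs: h(0) = 2.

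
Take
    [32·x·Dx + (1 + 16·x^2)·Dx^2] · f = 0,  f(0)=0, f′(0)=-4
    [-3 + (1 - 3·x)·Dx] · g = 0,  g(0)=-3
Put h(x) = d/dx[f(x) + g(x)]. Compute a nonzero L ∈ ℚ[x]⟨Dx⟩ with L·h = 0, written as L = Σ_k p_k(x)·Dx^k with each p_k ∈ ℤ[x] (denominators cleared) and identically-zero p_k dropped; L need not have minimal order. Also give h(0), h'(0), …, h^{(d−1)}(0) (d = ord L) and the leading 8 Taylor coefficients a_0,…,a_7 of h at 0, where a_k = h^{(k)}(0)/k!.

f: a_k = 0, -4, 0, 64/3, 0, -1024/5, 0, 16384/7, …
g: a_k = -3, -9, -27, -81, -243, -729, -2187, -6561, …
f+g: L₀ = lclm(L_f,L_g), ord ≤ 2+1.
h=h₀': d/dx-closure on L₀ ⇒ L.
L = (96 - 1152·x - 4608·x^2) + (-43 + 96·x - 240·x^2 - 4608·x^3)·Dx + (3 + 7·x + 112·x^3 - 768·x^4)·Dx^2  (order 2).
h: a_k = -13, -54, -179, -972, -4669, -13122, -29543, -157464, …
ICs: h(0) = -13, h′(0) = -54.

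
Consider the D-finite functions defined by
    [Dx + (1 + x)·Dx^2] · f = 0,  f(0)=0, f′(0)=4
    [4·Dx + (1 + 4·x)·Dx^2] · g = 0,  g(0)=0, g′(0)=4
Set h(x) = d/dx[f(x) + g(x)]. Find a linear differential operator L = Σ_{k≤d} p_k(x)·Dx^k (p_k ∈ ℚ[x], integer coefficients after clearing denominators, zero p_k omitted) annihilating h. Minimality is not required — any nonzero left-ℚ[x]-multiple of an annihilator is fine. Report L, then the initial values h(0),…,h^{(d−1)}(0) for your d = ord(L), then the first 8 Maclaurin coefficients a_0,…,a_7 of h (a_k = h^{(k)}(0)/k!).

L = 8 + (10 + 16·x)·Dx + (1 + 5·x + 4·x^2)·Dx^2  (order 2).
h: a_k = 8, -20, 68, -260, 1028, -4100, 16388, -65540, …
ICs: h(0) = 8, h′(0) = -20.

f: a_k = 0, 4, -2, 4/3, -1, 4/5, -2/3, 4/7, …
g: a_k = 0, 4, -8, 64/3, -64, 1024/5, -2048/3, 16384/7, …
L₀ := lclm(L_f,L_g); ord L₀ ≤ 2+2.
Derive L from L₀ (diff closure).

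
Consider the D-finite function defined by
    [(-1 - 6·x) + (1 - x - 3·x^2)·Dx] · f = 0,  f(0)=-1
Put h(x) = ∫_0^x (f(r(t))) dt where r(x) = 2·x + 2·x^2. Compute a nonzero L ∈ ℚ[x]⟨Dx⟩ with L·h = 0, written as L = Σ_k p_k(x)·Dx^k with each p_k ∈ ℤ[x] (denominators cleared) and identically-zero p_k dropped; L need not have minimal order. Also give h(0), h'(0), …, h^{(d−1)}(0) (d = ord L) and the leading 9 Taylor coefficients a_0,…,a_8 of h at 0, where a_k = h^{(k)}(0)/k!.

f: a_k = -1, -1, -4, -7, -19, -40, -97, -217, -508, …
Substitute x→r, Dx→(1/r')Dx; clear ⇒ L₀.
h=∫h₀ ⇒ L = L₀·Dx.
L = (2 + 28·x + 72·x^2 + 48·x^3)·Dx + (-1 + 2·x + 14·x^2 + 24·x^3 + 12·x^4)·Dx^2  (order 2).
h: a_k = 0, -1, -1, -6, -22, -488/5, -444, -14488/7, -9880, …
ICs: h(0) = 0, h′(0) = -1.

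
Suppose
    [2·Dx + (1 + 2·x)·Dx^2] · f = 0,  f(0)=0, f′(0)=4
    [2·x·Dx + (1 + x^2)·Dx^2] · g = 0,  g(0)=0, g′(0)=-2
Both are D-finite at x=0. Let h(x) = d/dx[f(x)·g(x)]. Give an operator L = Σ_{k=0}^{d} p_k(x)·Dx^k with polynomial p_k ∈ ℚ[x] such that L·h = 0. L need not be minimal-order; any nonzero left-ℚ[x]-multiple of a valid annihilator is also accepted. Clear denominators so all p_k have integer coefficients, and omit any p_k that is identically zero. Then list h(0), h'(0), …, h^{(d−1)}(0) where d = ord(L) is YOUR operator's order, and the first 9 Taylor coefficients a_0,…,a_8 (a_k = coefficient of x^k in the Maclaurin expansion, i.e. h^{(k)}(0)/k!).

f: a_k = 0, 4, -4, 16/3, -8, 64/5, -64/3, 256/7, -64, …
g: a_k = 0, -2, 0, 2/3, 0, -2/5, 0, 2/7, 0, …
h₀=f·g: eliminate ⇒ L₀, order ≤ 2·2.
Differentiate: ansatz ord ≤ ord L₀ ⇒ L.
L = (24 + 80·x + 88·x^2 + 240·x^3 + 240·x^4 + 208·x^5 + 16·x^7) + (12 + 80·x + 332·x^2 + 608·x^3 + 880·x^4 + 744·x^5 + 560·x^6 + 24·x^7 + 56·x^8)·Dx + (12 + 52·x + 168·x^2 + 372·x^3 + 516·x^4 + 564·x^5 + 384·x^6 + 276·x^7 + 24·x^8 + 32·x^9)·Dx^2 + (2 + 12·x + 34·x^2 + 64·x^3 + 87·x^4 + 96·x^5 + 84·x^6 + 48·x^7 + 33·x^8 + 4·x^9 + 4·x^10)·Dx^3  (order 3).
h: a_k = 0, -16, 24, -32, 200/3, -2128/15, 4088/15, -2624/5, 36488/35, …
ICs: h(0) = 0, h′(0) = -16, h′′(0) = 48.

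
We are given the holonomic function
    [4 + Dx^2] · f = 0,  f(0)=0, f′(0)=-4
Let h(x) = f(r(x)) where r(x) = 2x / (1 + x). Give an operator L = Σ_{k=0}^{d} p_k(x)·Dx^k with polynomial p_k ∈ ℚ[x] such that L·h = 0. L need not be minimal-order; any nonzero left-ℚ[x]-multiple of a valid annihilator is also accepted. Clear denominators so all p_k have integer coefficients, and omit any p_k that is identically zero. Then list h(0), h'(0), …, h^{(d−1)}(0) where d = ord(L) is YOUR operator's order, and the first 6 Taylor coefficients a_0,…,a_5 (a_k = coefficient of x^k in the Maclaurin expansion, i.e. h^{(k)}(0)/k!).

L = 16 + (2 + 6·x + 6·x^2 + 2·x^3)·Dx + (1 + 4·x + 6·x^2 + 4·x^3 + x^4)·Dx^2  (order 2).
h: a_k = 0, -8, 8, 40/3, -56, 1544/15, …
ICs: h(0) = 0, h′(0) = -8.

f: a_k = 0, -4, 0, 8/3, 0, -8/15, …
f∘r: x↦r, Dx↦Dx/r' in L_f ⇒ L₀.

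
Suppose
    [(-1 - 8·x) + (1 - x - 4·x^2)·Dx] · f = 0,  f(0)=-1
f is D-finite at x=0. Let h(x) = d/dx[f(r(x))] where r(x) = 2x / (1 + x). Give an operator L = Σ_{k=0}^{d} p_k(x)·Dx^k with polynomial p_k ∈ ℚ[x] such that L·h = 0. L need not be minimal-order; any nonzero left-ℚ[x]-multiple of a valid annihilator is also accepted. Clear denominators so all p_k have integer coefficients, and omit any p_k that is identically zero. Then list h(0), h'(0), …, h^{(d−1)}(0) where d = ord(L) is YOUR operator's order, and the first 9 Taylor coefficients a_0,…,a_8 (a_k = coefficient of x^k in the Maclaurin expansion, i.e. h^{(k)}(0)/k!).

L = (18 + 102·x + 918·x^2 + 578·x^3) + (-1 - 18·x + 306·x^3 + 289·x^4)·Dx  (order 1).
h: a_k = -2, -36, -102, -1224, -2890, -31212, -68782, -707472, -1503378, …
ICs: h(0) = -2.

f: a_k = -1, -1, -5, -9, -29, -65, -181, -441, -1165, …
L₀ from L_f via x↦r, Dx↦r'^{-1}Dx.
h=h₀': d/dx-closure on L₀ ⇒ L.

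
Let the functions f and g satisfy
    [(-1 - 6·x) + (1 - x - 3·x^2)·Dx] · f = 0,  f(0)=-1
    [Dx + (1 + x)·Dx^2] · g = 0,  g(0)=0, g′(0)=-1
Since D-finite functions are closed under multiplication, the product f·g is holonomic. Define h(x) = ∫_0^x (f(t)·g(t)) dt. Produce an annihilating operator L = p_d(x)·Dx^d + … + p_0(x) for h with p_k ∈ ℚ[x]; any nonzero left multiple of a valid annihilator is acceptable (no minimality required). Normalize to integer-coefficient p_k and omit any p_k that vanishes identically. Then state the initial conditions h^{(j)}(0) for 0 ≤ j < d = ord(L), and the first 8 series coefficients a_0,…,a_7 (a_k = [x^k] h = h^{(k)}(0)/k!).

f: a_k = -1, -1, -4, -7, -19, -40, -97, -217, …
g: a_k = 0, -1, 1/2, -1/3, 1/4, -1/5, 1/6, -1/7, …
f·g: L₀ = L_f ⊗_s L_g, ord ≤ 1·2.
h=∫h₀ ⇒ L = L₀·Dx.
L = (7 + 12·x)·Dx + (1 + 15·x + 15·x^2)·Dx^2 + (-1 + 4·x^2 + 3·x^3)·Dx^3  (order 3).
h: a_k = 0, 0, 1/2, 1/6, 23/24, 61/60, 1007/360, 478/105, …
ICs: h(0) = 0, h′(0) = 0, h′′(0) = 1.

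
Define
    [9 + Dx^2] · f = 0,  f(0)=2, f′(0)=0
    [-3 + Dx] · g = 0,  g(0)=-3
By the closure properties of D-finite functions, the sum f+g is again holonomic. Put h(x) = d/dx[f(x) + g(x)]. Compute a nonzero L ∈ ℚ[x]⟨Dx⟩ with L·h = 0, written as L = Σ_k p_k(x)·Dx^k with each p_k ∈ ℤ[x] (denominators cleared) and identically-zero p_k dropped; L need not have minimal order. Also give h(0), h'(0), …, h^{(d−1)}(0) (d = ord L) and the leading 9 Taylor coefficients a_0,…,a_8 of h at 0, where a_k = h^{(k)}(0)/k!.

L = 27 - 9·Dx + 3·Dx^2 - Dx^3  (order 3).
h: a_k = -9, -45, -81/2, -27/2, -243/8, -243/8, -729/80, -729/560, -6561/4480, …
ICs: h(0) = -9, h′(0) = -45, h′′(0) = -81.

f: a_k = 2, 0, -9, 0, 27/4, 0, -81/40, 0, 729/2240, …
g: a_k = -3, -9, -27/2, -27/2, -81/8, -243/40, -243/80, -729/560, -2187/4480, …
h₀=f+g: left-lcm gives L₀, ord ≤ 3.
h=h₀': d/dx-closure on L₀ ⇒ L.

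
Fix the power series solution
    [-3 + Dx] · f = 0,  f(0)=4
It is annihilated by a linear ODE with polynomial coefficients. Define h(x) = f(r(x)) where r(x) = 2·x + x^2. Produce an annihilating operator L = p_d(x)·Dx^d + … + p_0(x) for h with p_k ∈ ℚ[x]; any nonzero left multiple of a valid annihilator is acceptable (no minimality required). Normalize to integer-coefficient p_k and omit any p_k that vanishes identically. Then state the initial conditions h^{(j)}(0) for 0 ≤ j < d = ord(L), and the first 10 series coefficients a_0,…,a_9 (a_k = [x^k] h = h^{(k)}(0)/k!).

L = (-6 - 6·x) + Dx  (order 1).
h: a_k = 4, 24, 84, 216, 450, 3996/5, 6246/5, 61452/35, 157761/70, 2673, …
ICs: h(0) = 4.

f: a_k = 4, 12, 18, 18, 27/2, 81/10, 81/20, 243/140, 729/1120, 243/1120, …
f∘r: x↦r, Dx↦Dx/r' in L_f ⇒ L₀.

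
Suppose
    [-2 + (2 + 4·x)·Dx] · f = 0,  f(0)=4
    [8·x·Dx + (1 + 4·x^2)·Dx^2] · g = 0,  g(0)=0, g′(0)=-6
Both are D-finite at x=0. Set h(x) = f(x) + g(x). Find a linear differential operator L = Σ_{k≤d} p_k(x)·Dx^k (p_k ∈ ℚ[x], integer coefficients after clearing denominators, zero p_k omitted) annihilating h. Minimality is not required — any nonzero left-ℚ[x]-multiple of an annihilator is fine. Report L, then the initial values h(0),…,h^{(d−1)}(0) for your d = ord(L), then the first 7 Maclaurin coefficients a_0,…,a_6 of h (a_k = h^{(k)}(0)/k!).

L = (-8 - 40·x + 96·x^2 + 96·x^3)·Dx + (-11 - 32·x + 40·x^2 + 384·x^3 + 336·x^4)·Dx^2 + (-1 + 6·x + 24·x^2 + 48·x^3 + 112·x^4 + 96·x^5)·Dx^3  (order 3).
h: a_k = 4, -2, -2, 10, -5/2, -157/10, -21/4, …
ICs: h(0) = 4, h′(0) = -2, h′′(0) = -4.

f: a_k = 4, 4, -2, 2, -5/2, 7/2, -21/4, …
g: a_k = 0, -6, 0, 8, 0, -96/5, 0, …
Weyl lclm of L_f,L_g ⇒ L₀ (ord ≤ 3).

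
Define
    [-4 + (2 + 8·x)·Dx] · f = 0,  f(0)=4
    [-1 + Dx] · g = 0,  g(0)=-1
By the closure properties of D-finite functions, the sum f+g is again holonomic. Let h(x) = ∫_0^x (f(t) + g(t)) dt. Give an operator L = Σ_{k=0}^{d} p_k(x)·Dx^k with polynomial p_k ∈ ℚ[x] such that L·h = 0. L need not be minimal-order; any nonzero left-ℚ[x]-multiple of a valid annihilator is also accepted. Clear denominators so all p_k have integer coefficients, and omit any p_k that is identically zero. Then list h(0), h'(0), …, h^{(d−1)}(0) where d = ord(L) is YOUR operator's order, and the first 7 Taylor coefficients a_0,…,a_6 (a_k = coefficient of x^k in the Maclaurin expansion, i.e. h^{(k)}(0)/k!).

L = (6 + 8·x)·Dx + (-5 - 8·x - 16·x^2)·Dx^2 + (-1 + 16·x^2)·Dx^3  (order 3).
h: a_k = 0, 3, 7/2, -17/6, 95/24, -961/120, 13439/720, …
ICs: h(0) = 0, h′(0) = 3, h′′(0) = 7.

f: a_k = 4, 8, -8, 16, -40, 112, -336, …
g: a_k = -1, -1, -1/2, -1/6, -1/24, -1/120, -1/720, …
h₀=f+g: left-lcm gives L₀, ord ≤ 2.
∫: right-multiply L₀ by Dx.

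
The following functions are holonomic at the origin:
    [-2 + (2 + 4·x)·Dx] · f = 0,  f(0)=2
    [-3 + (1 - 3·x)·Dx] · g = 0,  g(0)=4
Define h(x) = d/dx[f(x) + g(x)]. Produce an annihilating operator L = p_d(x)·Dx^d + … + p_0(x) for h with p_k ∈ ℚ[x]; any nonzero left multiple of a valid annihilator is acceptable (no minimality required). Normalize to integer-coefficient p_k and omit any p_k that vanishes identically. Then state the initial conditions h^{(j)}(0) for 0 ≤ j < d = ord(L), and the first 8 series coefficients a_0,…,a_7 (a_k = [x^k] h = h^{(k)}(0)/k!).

f: a_k = 2, 2, -1, 1, -5/4, 7/4, -21/8, 33/8, …
g: a_k = 4, 12, 36, 108, 324, 972, 2916, 8748, …
h₀=f+g: left-lcm gives L₀, ord ≤ 2.
h=h₀': d/dx-closure on L₀ ⇒ L.
L = (-72 - 54·x) + (-51 - 234·x - 189·x^2)·Dx + (7 + 2·x - 51·x^2 - 54·x^3)·Dx^2  (order 2).
h: a_k = 14, 70, 327, 1291, 19475/4, 69921/4, 490119/8, 1679187/8, …
ICs: h(0) = 14, h′(0) = 70.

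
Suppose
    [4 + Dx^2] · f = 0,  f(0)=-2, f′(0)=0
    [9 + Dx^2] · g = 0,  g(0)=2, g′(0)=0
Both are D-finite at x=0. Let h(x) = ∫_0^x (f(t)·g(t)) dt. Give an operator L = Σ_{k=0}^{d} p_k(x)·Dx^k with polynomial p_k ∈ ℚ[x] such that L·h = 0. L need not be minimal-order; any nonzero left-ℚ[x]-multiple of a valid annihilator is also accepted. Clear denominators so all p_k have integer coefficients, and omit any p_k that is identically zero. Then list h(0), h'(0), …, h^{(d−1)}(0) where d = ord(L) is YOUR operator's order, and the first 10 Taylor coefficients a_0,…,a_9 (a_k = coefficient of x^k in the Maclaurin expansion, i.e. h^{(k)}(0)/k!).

f: a_k = -2, 0, 4, 0, -4/3, 0, 8/45, 0, -4/315, 0, …
g: a_k = 2, 0, -9, 0, 27/4, 0, -81/40, 0, 729/2240, 0, …
Sym-product of L_f,L_g gives L₀ (≤ ord 4).
h=∫h₀ ⇒ L = L₀·Dx.
L = 25·Dx + 26·Dx^3 + Dx^5  (order 5).
h: a_k = 0, -4, 0, 26/3, 0, -313/30, 0, 7813/1260, 0, -195313/90720, …
ICs: h(0) = 0, h′(0) = -4, h′′(0) = 0, h′′′(0) = 52, h′′′′(0) = 0.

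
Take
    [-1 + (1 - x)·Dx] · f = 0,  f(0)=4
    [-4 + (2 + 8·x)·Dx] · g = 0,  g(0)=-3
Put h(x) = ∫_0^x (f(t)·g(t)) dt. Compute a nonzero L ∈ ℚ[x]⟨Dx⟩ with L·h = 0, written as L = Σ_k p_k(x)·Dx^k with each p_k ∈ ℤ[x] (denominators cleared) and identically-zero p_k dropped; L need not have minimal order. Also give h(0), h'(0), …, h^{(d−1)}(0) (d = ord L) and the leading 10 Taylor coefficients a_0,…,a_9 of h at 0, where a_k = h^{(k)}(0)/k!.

L = (3 + 2·x)·Dx + (-1 - 3·x + 4·x^2)·Dx^2  (order 2).
h: a_k = 0, -12, -18, -4, -15, 12, -46, 732/7, -609/2, 2620/3, …
ICs: h(0) = 0, h′(0) = -12.

f: a_k = 4, 4, 4, 4, 4, 4, 4, 4, 4, 4, …
g: a_k = -3, -6, 6, -12, 30, -84, 252, -792, 2574, -8580, …
L₀ := L_f ⊗_s L_g (sym. prod.), ord ≤ 1.
∫: right-multiply L₀ by Dx.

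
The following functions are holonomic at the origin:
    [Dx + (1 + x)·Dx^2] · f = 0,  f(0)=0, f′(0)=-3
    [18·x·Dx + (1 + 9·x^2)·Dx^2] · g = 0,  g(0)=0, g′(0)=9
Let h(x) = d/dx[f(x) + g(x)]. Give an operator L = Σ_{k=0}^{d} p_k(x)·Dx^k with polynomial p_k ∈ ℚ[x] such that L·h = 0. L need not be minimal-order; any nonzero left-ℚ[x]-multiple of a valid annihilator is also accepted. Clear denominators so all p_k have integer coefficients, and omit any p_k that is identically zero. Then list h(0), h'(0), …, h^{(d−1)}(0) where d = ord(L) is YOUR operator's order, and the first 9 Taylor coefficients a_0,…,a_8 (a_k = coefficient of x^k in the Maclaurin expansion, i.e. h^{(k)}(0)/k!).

f: a_k = 0, -3, 3/2, -1, 3/4, -3/5, 1/2, -3/7, 3/8, …
g: a_k = 0, 9, 0, -27, 0, 729/5, 0, -6561/7, 0, …
L₀ := lclm(L_f,L_g); ord L₀ ≤ 2+2.
Derive L from L₀ (diff closure).
L = (-18 - 54·x + 486·x^2 + 162·x^3) + (-20 - 36·x + 432·x^2 + 972·x^3 + 324·x^4)·Dx + (-1 + 17·x + 18·x^2 + 162·x^3 + 243·x^4 + 81·x^5)·Dx^2  (order 2).
h: a_k = 6, 3, -84, 3, 726, 3, -6564, 3, 59046, …
ICs: h(0) = 6, h′(0) = 3.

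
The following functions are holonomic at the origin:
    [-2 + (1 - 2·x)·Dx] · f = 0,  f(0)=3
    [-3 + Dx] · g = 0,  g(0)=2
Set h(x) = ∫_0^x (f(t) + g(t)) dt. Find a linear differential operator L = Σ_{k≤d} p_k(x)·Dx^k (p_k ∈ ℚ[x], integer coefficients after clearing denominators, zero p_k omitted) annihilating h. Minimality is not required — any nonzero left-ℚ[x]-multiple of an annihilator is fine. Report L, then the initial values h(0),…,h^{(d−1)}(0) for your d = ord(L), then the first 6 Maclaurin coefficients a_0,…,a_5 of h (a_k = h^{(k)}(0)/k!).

L = (-6 - 36·x)·Dx + (-1 + 36·x - 36·x^2)·Dx^2 + (1 - 8·x + 12·x^2)·Dx^3  (order 3).
h: a_k = 0, 5, 6, 7, 33/4, 219/20, …
ICs: h(0) = 0, h′(0) = 5, h′′(0) = 12.

f: a_k = 3, 6, 12, 24, 48, 96, …
g: a_k = 2, 6, 9, 9, 27/4, 81/20, …
f+g: L₀ = lclm(L_f,L_g), ord ≤ 1+1.
h=∫₀ˣh₀: take L = L₀·Dx.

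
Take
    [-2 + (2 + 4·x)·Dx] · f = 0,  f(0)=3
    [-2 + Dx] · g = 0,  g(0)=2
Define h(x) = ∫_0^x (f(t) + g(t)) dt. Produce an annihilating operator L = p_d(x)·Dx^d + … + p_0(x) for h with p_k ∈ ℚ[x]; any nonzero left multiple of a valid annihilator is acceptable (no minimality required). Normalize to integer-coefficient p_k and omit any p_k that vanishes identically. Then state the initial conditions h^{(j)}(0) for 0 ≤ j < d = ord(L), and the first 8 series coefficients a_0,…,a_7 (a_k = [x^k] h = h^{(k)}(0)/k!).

f: a_k = 3, 3, -3/2, 3/2, -15/8, 21/8, -63/16, 99/16, …
g: a_k = 2, 4, 4, 8/3, 4/3, 8/15, 8/45, 16/315, …
Sum ⇒ L₀ = lclm(L_f,L_g) in ℚ(x)⟨Dx⟩.
h=∫₀ˣh₀: take L = L₀·Dx.
L = (6 + 8·x)·Dx + (-5 - 16·x - 16·x^2)·Dx^2 + (1 + 6·x + 8·x^2)·Dx^3  (order 3).
h: a_k = 0, 5, 7/2, 5/6, 25/24, -13/120, 379/720, -2707/5040, …
ICs: h(0) = 0, h′(0) = 5, h′′(0) = 7.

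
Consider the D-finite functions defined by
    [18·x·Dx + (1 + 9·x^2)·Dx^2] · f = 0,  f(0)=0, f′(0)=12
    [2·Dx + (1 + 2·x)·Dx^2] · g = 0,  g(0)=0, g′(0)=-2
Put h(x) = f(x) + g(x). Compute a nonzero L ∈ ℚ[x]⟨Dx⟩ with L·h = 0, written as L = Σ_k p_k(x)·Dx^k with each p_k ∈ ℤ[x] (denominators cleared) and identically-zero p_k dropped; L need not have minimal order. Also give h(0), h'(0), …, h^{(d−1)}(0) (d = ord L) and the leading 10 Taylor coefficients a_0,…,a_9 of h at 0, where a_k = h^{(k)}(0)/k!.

f: a_k = 0, 12, 0, -36, 0, 972/5, 0, -8748/7, 0, 8748, …
g: a_k = 0, -2, 2, -8/3, 4, -32/5, 32/3, -128/7, 32, -512/9, …
L₀ := lclm(L_f,L_g); ord L₀ ≤ 2+2.
L = (-18 - 108·x + 486·x^2 + 324·x^3)·Dx + (-13 - 36·x + 135·x^2 + 972·x^3 + 648·x^4)·Dx^2 + (-1 + 7·x + 18·x^2 + 81·x^3 + 243·x^4 + 162·x^5)·Dx^3  (order 3).
h: a_k = 0, 10, 2, -116/3, 4, 188, 32/3, -1268, 32, 78220/9, …
ICs: h(0) = 0, h′(0) = 10, h′′(0) = 4.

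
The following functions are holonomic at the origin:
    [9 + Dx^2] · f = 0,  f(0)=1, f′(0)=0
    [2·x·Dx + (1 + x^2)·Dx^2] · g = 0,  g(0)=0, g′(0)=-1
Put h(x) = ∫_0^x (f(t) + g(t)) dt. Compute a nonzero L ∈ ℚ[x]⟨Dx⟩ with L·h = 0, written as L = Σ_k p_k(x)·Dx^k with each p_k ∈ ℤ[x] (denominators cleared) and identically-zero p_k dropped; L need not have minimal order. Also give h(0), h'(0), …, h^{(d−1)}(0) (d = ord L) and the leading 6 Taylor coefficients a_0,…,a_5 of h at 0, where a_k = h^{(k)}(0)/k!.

f: a_k = 1, 0, -9/2, 0, 27/8, 0, …
g: a_k = 0, -1, 0, 1/3, 0, -1/5, …
Sum ⇒ L₀ = lclm(L_f,L_g) in ℚ(x)⟨Dx⟩.
Integrate: L := L₀·Dx.
L = (-54·x + 540·x^3 + 162·x^5)·Dx^2 + (63 + 279·x^2 + 297·x^4 + 81·x^6)·Dx^3 + (-6·x + 60·x^3 + 18·x^5)·Dx^4 + (7 + 31·x^2 + 33·x^4 + 9·x^6)·Dx^5  (order 5).
h: a_k = 0, 1, -1/2, -3/2, 1/12, 27/40, …
ICs: h(0) = 0, h′(0) = 1, h′′(0) = -1, h′′′(0) = -9, h′′′′(0) = 2.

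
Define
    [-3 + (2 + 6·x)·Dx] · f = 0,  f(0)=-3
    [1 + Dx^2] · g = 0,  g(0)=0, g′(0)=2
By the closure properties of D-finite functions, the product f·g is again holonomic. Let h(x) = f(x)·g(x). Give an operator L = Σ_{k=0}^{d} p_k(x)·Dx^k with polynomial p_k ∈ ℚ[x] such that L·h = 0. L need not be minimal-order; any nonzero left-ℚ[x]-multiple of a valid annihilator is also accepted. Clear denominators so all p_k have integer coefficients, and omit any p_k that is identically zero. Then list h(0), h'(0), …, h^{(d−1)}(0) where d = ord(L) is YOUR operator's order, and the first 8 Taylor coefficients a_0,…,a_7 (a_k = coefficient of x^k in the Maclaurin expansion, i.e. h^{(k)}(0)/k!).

L = (31 + 24·x + 36·x^2) + (-12 - 36·x)·Dx + (4 + 24·x + 36·x^2)·Dx^2  (order 2).
h: a_k = 0, -6, -9, 31/4, -69/8, 5699/320, -24483/640, 4655323/53760, …
ICs: h(0) = 0, h′(0) = -6.

f: a_k = -3, -9/2, 27/8, -81/16, 1215/128, -5103/256, 45927/1024, -216513/2048, …
g: a_k = 0, 2, 0, -1/3, 0, 1/60, 0, -1/2520, …
Product ⇒ symmetric product L₀, ord ≤ 2.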